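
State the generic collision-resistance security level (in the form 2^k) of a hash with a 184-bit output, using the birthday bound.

Step 1: The birthday paradox gives collision probability ~50% after sqrt(2^n) = 2^(n/2) hashes.
Step 2: For 184-bit output: 2^(184/2) = 2^92.
Step 3: Approximately 2^92 hash computations needed.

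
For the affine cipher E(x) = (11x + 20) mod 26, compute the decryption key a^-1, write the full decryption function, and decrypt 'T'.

Step 1: Find a^-1, the modular inverse of 11 mod 26.
Step 2: We need 11 * a^-1 = 1 (mod 26).
Step 3: 11 * 19 = 209 = 8 * 26 + 1, so a^-1 = 19.
Step 4: D(y) = 19(y - 20) mod 26.
Step 5: Apply to 'T' (y = 19): D(19) = 19 * (19 - 20) mod 26 = 19 * -1 mod 26 = 7 -> 'H'.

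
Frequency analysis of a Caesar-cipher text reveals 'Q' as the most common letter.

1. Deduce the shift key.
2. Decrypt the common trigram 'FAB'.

Step 1: In English, 'E' is the most frequent letter (12.7%).
Step 2: The most frequent ciphertext letter is 'Q' (position 16).
Step 3: Shift = (16 - 4) mod 26 = 12.
Step 4: Decrypt 'FAB' by shifting back 12:
  F -> T
  A -> O
  B -> P
Step 5: 'FAB' decrypts to 'TOP'.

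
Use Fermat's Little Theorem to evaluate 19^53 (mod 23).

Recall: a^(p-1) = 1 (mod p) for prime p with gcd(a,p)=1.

Step 1: Since 23 is prime, by Fermat's Little Theorem: 19^22 = 1 (mod 23).
Step 2: Reduce exponent: 53 mod 22 = 9.
Step 3: So 19^53 = 19^9 (mod 23).
Step 4: 19^9 mod 23 = 10.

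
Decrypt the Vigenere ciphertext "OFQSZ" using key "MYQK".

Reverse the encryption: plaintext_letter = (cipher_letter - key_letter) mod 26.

Step 1: Extend key: MYQKM
Step 2: Decrypt each letter (c - k) mod 26:
  O(14) - M(12) = (14-12) mod 26 = 2 = C
  F(5) - Y(24) = (5-24) mod 26 = 7 = H
  Q(16) - Q(16) = (16-16) mod 26 = 0 = A
  S(18) - K(10) = (18-10) mod 26 = 8 = I
  Z(25) - M(12) = (25-12) mod 26 = 13 = N
Plaintext: CHAIN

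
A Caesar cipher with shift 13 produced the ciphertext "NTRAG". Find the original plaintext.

Step 1: Reverse the shift by subtracting 13 from each letter position.
  N (position 13) -> position (13-13) mod 26 = 0 -> A
  T (position 19) -> position (19-13) mod 26 = 6 -> G
  R (position 17) -> position (17-13) mod 26 = 4 -> E
  A (position 0) -> position (0-13) mod 26 = 13 -> N
  G (position 6) -> position (6-13) mod 26 = 19 -> T
Decrypted message: AGENT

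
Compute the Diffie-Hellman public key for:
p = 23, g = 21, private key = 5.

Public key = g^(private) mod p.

Step 1: A = g^a mod p = 21^5 mod 23.
  21^1 mod 23 = 21
  21^2 mod 23 = (21 * 21) mod 23 = 4
  21^3 mod 23 = (4 * 21) mod 23 = 15
  21^4 mod 23 = (15 * 21) mod 23 = 16
  21^5 mod 23 = (16 * 21) mod 23 = 14
Result: A = 14.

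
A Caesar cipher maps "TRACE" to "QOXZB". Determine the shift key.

Step 1: Compare first letters: T (position 19) -> Q (position 16).
Step 2: Shift = (16 - 19) mod 26 = 23.
The shift value is 23.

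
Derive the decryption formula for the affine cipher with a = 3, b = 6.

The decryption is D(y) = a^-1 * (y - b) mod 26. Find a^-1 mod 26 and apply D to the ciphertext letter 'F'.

Step 1: Find a^-1, the modular inverse of 3 mod 26.
Step 2: We need 3 * a^-1 = 1 (mod 26).
Step 3: 3 * 9 = 27 = 1 * 26 + 1, so a^-1 = 9.
Step 4: D(y) = 9(y - 6) mod 26.
Step 5: Apply to 'F' (y = 5): D(5) = 9 * (5 - 6) mod 26 = 9 * -1 mod 26 = 17 -> 'R'.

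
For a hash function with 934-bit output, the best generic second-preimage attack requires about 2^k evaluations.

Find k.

Step 1: The hash has a 934-bit output.
Step 2: Second-preimage resistance means: given a specific input x, it should be infeasible to find a different y with h(y) = h(x).
With a 934-bit output, a generic search for a second preimage costs about 2^934 evaluations (each trial matches the fixed target with probability 2^-934).
Step 3: Security level = 934 bits.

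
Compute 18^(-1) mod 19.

Step 1: We need x such that 18 * x = 1 (mod 19).
Step 2: Using the extended Euclidean algorithm or trial:
  18 * 18 = 324 = 17 * 19 + 1.
Step 3: Since 324 mod 19 = 1, the inverse is x = 18.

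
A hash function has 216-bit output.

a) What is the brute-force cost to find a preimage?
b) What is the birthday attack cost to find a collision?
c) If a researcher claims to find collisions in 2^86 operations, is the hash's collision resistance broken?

Step 1: Preimage resistance requires brute-force of 2^216 operations.
Step 2: Collision resistance (birthday bound) = 2^(216/2) = 2^108.
Step 3: The claimed attack costs 2^86 operations.
Step 4: Since 2^86 < 2^108, the claimed attack beats the generic birthday bound, so collision resistance is broken.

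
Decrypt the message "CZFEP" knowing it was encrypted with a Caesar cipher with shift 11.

Step 1: Reverse the shift by subtracting 11 from each letter position.
  C (position 2) -> position (2-11) mod 26 = 17 -> R
  Z (position 25) -> position (25-11) mod 26 = 14 -> O
  F (position 5) -> position (5-11) mod 26 = 20 -> U
  E (position 4) -> position (4-11) mod 26 = 19 -> T
  P (position 15) -> position (15-11) mod 26 = 4 -> E
Decrypted message: ROUTE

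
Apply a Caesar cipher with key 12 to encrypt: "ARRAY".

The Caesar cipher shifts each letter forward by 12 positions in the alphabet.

Step 1: For each letter, shift forward by 12 positions (mod 26).
  A (position 0) -> position (0+12) mod 26 = 12 -> M
  R (position 17) -> position (17+12) mod 26 = 3 -> D
  R (position 17) -> position (17+12) mod 26 = 3 -> D
  A (position 0) -> position (0+12) mod 26 = 12 -> M
  Y (position 24) -> position (24+12) mod 26 = 10 -> K
Result: MDDMK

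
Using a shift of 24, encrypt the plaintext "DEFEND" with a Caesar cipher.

Step 1: For each letter, shift forward by 24 positions (mod 26).
  D (position 3) -> position (3+24) mod 26 = 1 -> B
  E (position 4) -> position (4+24) mod 26 = 2 -> C
  F (position 5) -> position (5+24) mod 26 = 3 -> D
  E (position 4) -> position (4+24) mod 26 = 2 -> C
  N (position 13) -> position (13+24) mod 26 = 11 -> L
  D (position 3) -> position (3+24) mod 26 = 1 -> B
Result: BCDCLB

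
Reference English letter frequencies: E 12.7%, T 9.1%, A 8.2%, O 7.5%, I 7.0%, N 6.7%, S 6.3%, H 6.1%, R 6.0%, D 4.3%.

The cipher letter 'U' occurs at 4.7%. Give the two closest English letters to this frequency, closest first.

Step 1: Observed frequency of 'U' is 4.7%.
Step 2: Compute distances to each reference frequency and sort:
  D (4.3%): difference = 0.4% <-- BEST
  R (6.0%): difference = 1.3% <-- RUNNER-UP
  H (6.1%): difference = 1.4%
  S (6.3%): difference = 1.6%
  N (6.7%): difference = 2.0%
Step 3: Most likely is 'D' (4.3%, diff 0.4%); second most likely is 'R' (6.0%, diff 1.3%).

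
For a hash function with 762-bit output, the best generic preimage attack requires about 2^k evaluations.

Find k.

Step 1: The hash has a 762-bit output.
Step 2: Preimage resistance means: given a digest h(x), it should be infeasible to find any input that hashes to it.
With a 762-bit output there are 2^762 possible digests, so a generic brute-force preimage search costs about 2^762 evaluations.
Step 3: Security level = 762 bits.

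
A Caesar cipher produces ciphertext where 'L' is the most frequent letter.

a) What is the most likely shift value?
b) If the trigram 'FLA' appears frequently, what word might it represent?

Step 1: In English, 'E' is the most frequent letter (12.7%).
Step 2: The most frequent ciphertext letter is 'L' (position 11).
Step 3: Shift = (11 - 4) mod 26 = 7.
Step 4: Decrypt 'FLA' by shifting back 7:
  F -> Y
  L -> E
  A -> T
Step 5: 'FLA' decrypts to 'YET'.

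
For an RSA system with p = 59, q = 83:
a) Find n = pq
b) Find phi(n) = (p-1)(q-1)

Step 1: n = p * q = 59 * 83 = 4897.
Step 2: phi(n) = (p-1)(q-1) = 58 * 82 = 4756.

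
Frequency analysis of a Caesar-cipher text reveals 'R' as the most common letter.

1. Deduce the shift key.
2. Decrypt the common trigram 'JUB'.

Step 1: In English, 'E' is the most frequent letter (12.7%).
Step 2: The most frequent ciphertext letter is 'R' (position 17).
Step 3: Shift = (17 - 4) mod 26 = 13.
Step 4: Decrypt 'JUB' by shifting back 13:
  J -> W
  U -> H
  B -> O
Step 5: 'JUB' decrypts to 'WHO'.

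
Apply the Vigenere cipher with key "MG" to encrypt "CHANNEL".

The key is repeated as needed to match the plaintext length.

Step 1: Repeat key to match plaintext length:
  Plaintext: CHANNEL
  Key:       MGMGMGM
Step 2: Encrypt each letter:
  C(2) + M(12) = (2+12) mod 26 = 14 = O
  H(7) + G(6) = (7+6) mod 26 = 13 = N
  A(0) + M(12) = (0+12) mod 26 = 12 = M
  N(13) + G(6) = (13+6) mod 26 = 19 = T
  N(13) + M(12) = (13+12) mod 26 = 25 = Z
  E(4) + G(6) = (4+6) mod 26 = 10 = K
  L(11) + M(12) = (11+12) mod 26 = 23 = X
Ciphertext: ONMTZKX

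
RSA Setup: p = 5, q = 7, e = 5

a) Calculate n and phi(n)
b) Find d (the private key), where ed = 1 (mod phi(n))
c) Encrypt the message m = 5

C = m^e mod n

Step 1: n = 5 * 7 = 35.
Step 2: phi(n) = (5-1)(7-1) = 4 * 6 = 24.
Step 3: Find d = 5^(-1) mod 24 = 5.
  Verify: 5 * 5 = 25 = 1 (mod 24).
Step 4: C = 5^5 mod 35 = 10.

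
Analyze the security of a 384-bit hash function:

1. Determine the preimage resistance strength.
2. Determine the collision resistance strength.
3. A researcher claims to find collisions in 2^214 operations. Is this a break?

Step 1: Preimage resistance requires brute-force of 2^384 operations.
Step 2: Collision resistance (birthday bound) = 2^(384/2) = 2^192.
Step 3: The claimed attack costs 2^214 operations.
Step 4: Since 2^214 >= 2^192, the claimed attack is no faster than the generic birthday attack, so this does not break collision resistance.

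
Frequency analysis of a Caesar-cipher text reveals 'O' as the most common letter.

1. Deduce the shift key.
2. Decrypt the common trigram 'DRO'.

Step 1: In English, 'E' is the most frequent letter (12.7%).
Step 2: The most frequent ciphertext letter is 'O' (position 14).
Step 3: Shift = (14 - 4) mod 26 = 10.
Step 4: Decrypt 'DRO' by shifting back 10:
  D -> T
  R -> H
  O -> E
Step 5: 'DRO' decrypts to 'THE'.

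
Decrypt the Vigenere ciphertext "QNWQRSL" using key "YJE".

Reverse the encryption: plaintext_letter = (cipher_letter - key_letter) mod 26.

Step 1: Extend key: YJEYJEY
Step 2: Decrypt each letter (c - k) mod 26:
  Q(16) - Y(24) = (16-24) mod 26 = 18 = S
  N(13) - J(9) = (13-9) mod 26 = 4 = E
  W(22) - E(4) = (22-4) mod 26 = 18 = S
  Q(16) - Y(24) = (16-24) mod 26 = 18 = S
  R(17) - J(9) = (17-9) mod 26 = 8 = I
  S(18) - E(4) = (18-4) mod 26 = 14 = O
  L(11) - Y(24) = (11-24) mod 26 = 13 = N
Plaintext: SESSION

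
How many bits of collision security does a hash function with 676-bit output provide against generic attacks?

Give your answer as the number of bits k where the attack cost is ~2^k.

Step 1: The hash has a 676-bit output.
Step 2: Collision resistance means it should be infeasible to find any x != y with h(x) = h(y).
By the birthday bound, a generic collision search succeeds after about sqrt(2^676) = 2^(676/2) = 2^338 evaluations.
Step 3: Security level = 338 bits.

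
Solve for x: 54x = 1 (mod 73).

Step 1: We need x such that 54 * x = 1 (mod 73).
Step 2: Using the extended Euclidean algorithm or trial:
  54 * 23 = 1242 = 17 * 73 + 1.
Step 3: Since 1242 mod 73 = 1, the inverse is x = 23.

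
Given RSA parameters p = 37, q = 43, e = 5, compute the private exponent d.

Step 1: n = 37 * 43 = 1591.
Step 2: phi(n) = 36 * 42 = 1512.
Step 3: Find d such that 5 * d = 1 (mod 1512).
Step 4: d = 5^(-1) mod 1512 = 605.
Verification: 5 * 605 = 3025 = 2 * 1512 + 1.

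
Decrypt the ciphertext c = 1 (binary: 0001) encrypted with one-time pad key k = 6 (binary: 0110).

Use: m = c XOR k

Step 1: XOR ciphertext with key:
  Ciphertext: 0001
  Key:        0110
  XOR:        0111
Step 2: Plaintext = 0111 = 7 in decimal.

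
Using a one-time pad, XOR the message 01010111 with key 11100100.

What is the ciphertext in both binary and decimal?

Step 1: Write out the XOR operation bit by bit:
  Message: 01010111
  Key:     11100100
  XOR:     10110011
Step 2: Convert to decimal: 10110011 = 179.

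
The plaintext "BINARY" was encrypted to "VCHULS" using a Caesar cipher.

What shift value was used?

Step 1: Compare first letters: B (position 1) -> V (position 21).
Step 2: Shift = (21 - 1) mod 26 = 20.
The shift value is 20.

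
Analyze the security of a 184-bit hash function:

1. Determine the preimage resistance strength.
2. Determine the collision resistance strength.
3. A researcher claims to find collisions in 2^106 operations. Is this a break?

Step 1: Preimage resistance requires brute-force of 2^184 operations.
Step 2: Collision resistance (birthday bound) = 2^(184/2) = 2^92.
Step 3: The claimed attack costs 2^106 operations.
Step 4: Since 2^106 >= 2^92, the claimed attack is no faster than the generic birthday attack, so this does not break collision resistance.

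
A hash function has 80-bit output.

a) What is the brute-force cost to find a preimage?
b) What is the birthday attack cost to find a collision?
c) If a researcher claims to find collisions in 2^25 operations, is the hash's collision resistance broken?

Step 1: Preimage resistance requires brute-force of 2^80 operations.
Step 2: Collision resistance (birthday bound) = 2^(80/2) = 2^40.
Step 3: The claimed attack costs 2^25 operations.
Step 4: Since 2^25 < 2^40, the claimed attack beats the generic birthday bound, so collision resistance is broken.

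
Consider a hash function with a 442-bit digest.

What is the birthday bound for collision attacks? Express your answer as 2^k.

Step 1: The birthday paradox gives collision probability ~50% after sqrt(2^n) = 2^(n/2) hashes.
Step 2: For 442-bit output: 2^(442/2) = 2^221.
Step 3: Approximately 2^221 hash computations needed.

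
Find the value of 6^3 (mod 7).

Step 1: Compute 6^3 mod 7 step by step, reducing modulo 7 at each step.
  6^1 mod 7 = 6
  6^2 mod 7 = (6 * 6) mod 7 = 1
  6^3 mod 7 = (1 * 6) mod 7 = 6
Step 2: Result = 6.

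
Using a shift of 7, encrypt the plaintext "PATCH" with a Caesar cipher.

Step 1: For each letter, shift forward by 7 positions (mod 26).
  P (position 15) -> position (15+7) mod 26 = 22 -> W
  A (position 0) -> position (0+7) mod 26 = 7 -> H
  T (position 19) -> position (19+7) mod 26 = 0 -> A
  C (position 2) -> position (2+7) mod 26 = 9 -> J
  H (position 7) -> position (7+7) mod 26 = 14 -> O
Result: WHAJO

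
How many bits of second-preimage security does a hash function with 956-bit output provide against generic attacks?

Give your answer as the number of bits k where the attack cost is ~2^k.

Step 1: The hash has a 956-bit output.
Step 2: Second-preimage resistance means: given a specific input x, it should be infeasible to find a different y with h(y) = h(x).
With a 956-bit output, a generic search for a second preimage costs about 2^956 evaluations (each trial matches the fixed target with probability 2^-956).
Step 3: Security level = 956 bits.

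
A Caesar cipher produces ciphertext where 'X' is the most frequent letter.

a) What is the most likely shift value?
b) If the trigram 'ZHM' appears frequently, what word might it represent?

Step 1: In English, 'E' is the most frequent letter (12.7%).
Step 2: The most frequent ciphertext letter is 'X' (position 23).
Step 3: Shift = (23 - 4) mod 26 = 19.
Step 4: Decrypt 'ZHM' by shifting back 19:
  Z -> G
  H -> O
  M -> T
Step 5: 'ZHM' decrypts to 'GOT'.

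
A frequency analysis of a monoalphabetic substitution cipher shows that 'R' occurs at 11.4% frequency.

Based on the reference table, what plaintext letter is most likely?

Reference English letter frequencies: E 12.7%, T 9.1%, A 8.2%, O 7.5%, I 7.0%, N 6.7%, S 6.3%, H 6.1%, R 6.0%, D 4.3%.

Step 1: The observed frequency is 11.4%.
Step 2: Compare with English frequencies:
  E: 12.7% (difference: 1.3%) <-- closest
  T: 9.1% (difference: 2.3%)
  A: 8.2% (difference: 3.2%)
  O: 7.5% (difference: 3.9%)
  I: 7.0% (difference: 4.4%)
  N: 6.7% (difference: 4.7%)
  S: 6.3% (difference: 5.1%)
  H: 6.1% (difference: 5.3%)
  R: 6.0% (difference: 5.4%)
  D: 4.3% (difference: 7.1%)
Step 3: 'R' most likely represents 'E' (frequency 12.7%).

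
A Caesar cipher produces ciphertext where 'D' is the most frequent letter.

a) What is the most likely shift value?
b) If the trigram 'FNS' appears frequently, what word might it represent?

Step 1: In English, 'E' is the most frequent letter (12.7%).
Step 2: The most frequent ciphertext letter is 'D' (position 3).
Step 3: Shift = (3 - 4) mod 26 = 25.
Step 4: Decrypt 'FNS' by shifting back 25:
  F -> G
  N -> O
  S -> T
Step 5: 'FNS' decrypts to 'GOT'.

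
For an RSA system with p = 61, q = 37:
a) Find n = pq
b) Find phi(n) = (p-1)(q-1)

Step 1: n = p * q = 61 * 37 = 2257.
Step 2: phi(n) = (p-1)(q-1) = 60 * 36 = 2160.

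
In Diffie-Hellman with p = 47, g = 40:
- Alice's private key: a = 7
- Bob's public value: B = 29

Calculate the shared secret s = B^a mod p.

Step 1: s = B^a mod p = 29^7 mod 47.
  29^1 mod 47 = 29
  29^2 mod 47 = (29 * 29) mod 47 = 42
  29^3 mod 47 = (42 * 29) mod 47 = 43
  29^4 mod 47 = (43 * 29) mod 47 = 25
  29^5 mod 47 = (25 * 29) mod 47 = 20
  29^6 mod 47 = (20 * 29) mod 47 = 16
  29^7 mod 47 = (16 * 29) mod 47 = 41
Result: shared secret = 41.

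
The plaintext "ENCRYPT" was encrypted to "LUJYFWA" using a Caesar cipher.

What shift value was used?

Step 1: Compare first letters: E (position 4) -> L (position 11).
Step 2: Shift = (11 - 4) mod 26 = 7.
The shift value is 7.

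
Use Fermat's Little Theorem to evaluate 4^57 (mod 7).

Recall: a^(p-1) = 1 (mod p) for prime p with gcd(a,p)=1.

Step 1: Since 7 is prime, by Fermat's Little Theorem: 4^6 = 1 (mod 7).
Step 2: Reduce exponent: 57 mod 6 = 3.
Step 3: So 4^57 = 4^3 (mod 7).
Step 4: 4^3 mod 7 = 1.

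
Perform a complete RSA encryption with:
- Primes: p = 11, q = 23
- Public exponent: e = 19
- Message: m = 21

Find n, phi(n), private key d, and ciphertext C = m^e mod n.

Step 1: n = 11 * 23 = 253.
Step 2: phi(n) = (11-1)(23-1) = 10 * 22 = 220.
Step 3: Find d = 19^(-1) mod 220 = 139.
  Verify: 19 * 139 = 2641 = 1 (mod 220).
Step 4: C = 21^19 mod 253 = 43.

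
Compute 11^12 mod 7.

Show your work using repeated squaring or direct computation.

Step 1: Compute 11^12 mod 7 step by step, reducing modulo 7 at each step.
  11^1 mod 7 = 4
  11^2 mod 7 = (4 * 11) mod 7 = 2
  11^3 mod 7 = (2 * 11) mod 7 = 1
  11^4 mod 7 = (1 * 11) mod 7 = 4
  11^5 mod 7 = (4 * 11) mod 7 = 2
  11^6 mod 7 = (2 * 11) mod 7 = 1
  11^7 mod 7 = (1 * 11) mod 7 = 4
  11^8 mod 7 = (4 * 11) mod 7 = 2
  11^9 mod 7 = (2 * 11) mod 7 = 1
  11^10 mod 7 = (1 * 11) mod 7 = 4
  11^11 mod 7 = (4 * 11) mod 7 = 2
  11^12 mod 7 = (2 * 11) mod 7 = 1
Step 2: Result = 1.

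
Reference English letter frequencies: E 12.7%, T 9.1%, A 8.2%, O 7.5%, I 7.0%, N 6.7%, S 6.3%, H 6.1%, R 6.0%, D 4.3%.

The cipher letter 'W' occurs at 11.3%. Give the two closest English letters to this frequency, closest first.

Step 1: Observed frequency of 'W' is 11.3%.
Step 2: Compute distances to each reference frequency and sort:
  E (12.7%): difference = 1.4% <-- BEST
  T (9.1%): difference = 2.2% <-- RUNNER-UP
  A (8.2%): difference = 3.1%
  O (7.5%): difference = 3.8%
  I (7.0%): difference = 4.3%
Step 3: Most likely is 'E' (12.7%, diff 1.4%); second most likely is 'T' (9.1%, diff 2.2%).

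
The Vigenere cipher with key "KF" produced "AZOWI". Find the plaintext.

Step 1: Extend key: KFKFK
Step 2: Decrypt each letter (c - k) mod 26:
  A(0) - K(10) = (0-10) mod 26 = 16 = Q
  Z(25) - F(5) = (25-5) mod 26 = 20 = U
  O(14) - K(10) = (14-10) mod 26 = 4 = E
  W(22) - F(5) = (22-5) mod 26 = 17 = R
  I(8) - K(10) = (8-10) mod 26 = 24 = Y
Plaintext: QUERY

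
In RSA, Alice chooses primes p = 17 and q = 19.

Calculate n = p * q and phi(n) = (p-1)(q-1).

Step 1: n = p * q = 17 * 19 = 323.
Step 2: phi(n) = (p-1)(q-1) = 16 * 18 = 288.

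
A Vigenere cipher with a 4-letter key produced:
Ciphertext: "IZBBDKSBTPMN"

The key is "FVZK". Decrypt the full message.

Step 1: Key 'FVZK' has length 4. Extended key: FVZKFVZKFVZK
Step 2: Decrypt each position:
  I(8) - F(5) = 3 = D
  Z(25) - V(21) = 4 = E
  B(1) - Z(25) = 2 = C
  B(1) - K(10) = 17 = R
  D(3) - F(5) = 24 = Y
  K(10) - V(21) = 15 = P
  S(18) - Z(25) = 19 = T
  B(1) - K(10) = 17 = R
  T(19) - F(5) = 14 = O
  P(15) - V(21) = 20 = U
  M(12) - Z(25) = 13 = N
  N(13) - K(10) = 3 = D
Plaintext: DECRYPTROUND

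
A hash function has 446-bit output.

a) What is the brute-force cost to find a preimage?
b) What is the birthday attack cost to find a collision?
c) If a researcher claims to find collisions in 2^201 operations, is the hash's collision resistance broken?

Step 1: Preimage resistance requires brute-force of 2^446 operations.
Step 2: Collision resistance (birthday bound) = 2^(446/2) = 2^223.
Step 3: The claimed attack costs 2^201 operations.
Step 4: Since 2^201 < 2^223, the claimed attack beats the generic birthday bound, so collision resistance is broken.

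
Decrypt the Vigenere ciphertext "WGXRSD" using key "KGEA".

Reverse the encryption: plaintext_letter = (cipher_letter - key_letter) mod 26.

Step 1: Extend key: KGEAKG
Step 2: Decrypt each letter (c - k) mod 26:
  W(22) - K(10) = (22-10) mod 26 = 12 = M
  G(6) - G(6) = (6-6) mod 26 = 0 = A
  X(23) - E(4) = (23-4) mod 26 = 19 = T
  R(17) - A(0) = (17-0) mod 26 = 17 = R
  S(18) - K(10) = (18-10) mod 26 = 8 = I
  D(3) - G(6) = (3-6) mod 26 = 23 = X
Plaintext: MATRIX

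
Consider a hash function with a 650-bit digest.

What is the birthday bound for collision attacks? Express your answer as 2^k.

Step 1: The birthday paradox gives collision probability ~50% after sqrt(2^n) = 2^(n/2) hashes.
Step 2: For 650-bit output: 2^(650/2) = 2^325.
Step 3: Approximately 2^325 hash computations needed.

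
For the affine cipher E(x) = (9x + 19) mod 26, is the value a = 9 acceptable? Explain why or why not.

Step 1: Compute gcd(9, 26).
Step 2: gcd(9, 26) = 1.
Since gcd = 1, 9 is coprime with 26, so it is a valid key.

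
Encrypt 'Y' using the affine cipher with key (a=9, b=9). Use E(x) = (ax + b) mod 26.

Step 1: Convert 'Y' to number: x = 24.
Step 2: E(24) = (9 * 24 + 9) mod 26 = 225 mod 26 = 17.
Step 3: Convert 17 back to letter: R.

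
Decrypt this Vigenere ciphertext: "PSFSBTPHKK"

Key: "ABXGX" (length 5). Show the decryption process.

Step 1: Key 'ABXGX' has length 5. Extended key: ABXGXABXGX
Step 2: Decrypt each position:
  P(15) - A(0) = 15 = P
  S(18) - B(1) = 17 = R
  F(5) - X(23) = 8 = I
  S(18) - G(6) = 12 = M
  B(1) - X(23) = 4 = E
  T(19) - A(0) = 19 = T
  P(15) - B(1) = 14 = O
  H(7) - X(23) = 10 = K
  K(10) - G(6) = 4 = E
  K(10) - X(23) = 13 = N
Plaintext: PRIMETOKEN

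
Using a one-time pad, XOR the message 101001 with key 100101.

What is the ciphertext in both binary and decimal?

Step 1: Write out the XOR operation bit by bit:
  Message: 101001
  Key:     100101
  XOR:     001100
Step 2: Convert to decimal: 001100 = 12.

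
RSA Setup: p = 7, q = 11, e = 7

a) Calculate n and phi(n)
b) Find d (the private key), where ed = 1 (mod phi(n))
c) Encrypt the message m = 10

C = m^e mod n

Step 1: n = 7 * 11 = 77.
Step 2: phi(n) = (7-1)(11-1) = 6 * 10 = 60.
Step 3: Find d = 7^(-1) mod 60 = 43.
  Verify: 7 * 43 = 301 = 1 (mod 60).
Step 4: C = 10^7 mod 77 = 10.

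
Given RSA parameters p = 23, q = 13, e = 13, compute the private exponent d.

Step 1: n = 23 * 13 = 299.
Step 2: phi(n) = 22 * 12 = 264.
Step 3: Find d such that 13 * d = 1 (mod 264).
Step 4: d = 13^(-1) mod 264 = 61.
Verification: 13 * 61 = 793 = 3 * 264 + 1.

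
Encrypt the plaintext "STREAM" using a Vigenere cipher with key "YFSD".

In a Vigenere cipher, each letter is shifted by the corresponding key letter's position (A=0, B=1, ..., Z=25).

Step 1: Repeat key to match plaintext length:
  Plaintext: STREAM
  Key:       YFSDYF
Step 2: Encrypt each letter:
  S(18) + Y(24) = (18+24) mod 26 = 16 = Q
  T(19) + F(5) = (19+5) mod 26 = 24 = Y
  R(17) + S(18) = (17+18) mod 26 = 9 = J
  E(4) + D(3) = (4+3) mod 26 = 7 = H
  A(0) + Y(24) = (0+24) mod 26 = 24 = Y
  M(12) + F(5) = (12+5) mod 26 = 17 = R
Ciphertext: QYJHYR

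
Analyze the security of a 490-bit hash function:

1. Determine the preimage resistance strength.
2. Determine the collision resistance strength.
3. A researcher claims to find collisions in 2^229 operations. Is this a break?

Step 1: Preimage resistance requires brute-force of 2^490 operations.
Step 2: Collision resistance (birthday bound) = 2^(490/2) = 2^245.
Step 3: The claimed attack costs 2^229 operations.
Step 4: Since 2^229 < 2^245, the claimed attack beats the generic birthday bound, so collision resistance is broken.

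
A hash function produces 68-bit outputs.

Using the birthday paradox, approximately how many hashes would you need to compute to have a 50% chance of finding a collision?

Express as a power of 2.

Step 1: The birthday paradox gives collision probability ~50% after sqrt(2^n) = 2^(n/2) hashes.
Step 2: For 68-bit output: 2^(68/2) = 2^34.
Step 3: Approximately 2^34 hash computations needed.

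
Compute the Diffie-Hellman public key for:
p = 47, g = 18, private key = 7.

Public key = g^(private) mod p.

Step 1: A = g^a mod p = 18^7 mod 47.
  18^1 mod 47 = 18
  18^2 mod 47 = (18 * 18) mod 47 = 42
  18^3 mod 47 = (42 * 18) mod 47 = 4
  18^4 mod 47 = (4 * 18) mod 47 = 25
  18^5 mod 47 = (25 * 18) mod 47 = 27
  18^6 mod 47 = (27 * 18) mod 47 = 16
  18^7 mod 47 = (16 * 18) mod 47 = 6
Result: A = 6.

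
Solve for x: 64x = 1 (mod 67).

Step 1: We need x such that 64 * x = 1 (mod 67).
Step 2: Using the extended Euclidean algorithm or trial:
  64 * 22 = 1408 = 21 * 67 + 1.
Step 3: Since 1408 mod 67 = 1, the inverse is x = 22.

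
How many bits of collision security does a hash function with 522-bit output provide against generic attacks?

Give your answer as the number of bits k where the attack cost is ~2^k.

Step 1: The hash has a 522-bit output.
Step 2: Collision resistance means it should be infeasible to find any x != y with h(x) = h(y).
By the birthday bound, a generic collision search succeeds after about sqrt(2^522) = 2^(522/2) = 2^261 evaluations.
Step 3: Security level = 261 bits.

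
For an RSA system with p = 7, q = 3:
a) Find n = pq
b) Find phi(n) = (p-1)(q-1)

Step 1: n = p * q = 7 * 3 = 21.
Step 2: phi(n) = (p-1)(q-1) = 6 * 2 = 12.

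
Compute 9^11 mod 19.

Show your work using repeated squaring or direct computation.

Step 1: Compute 9^11 mod 19 step by step, reducing modulo 19 at each step.
  9^1 mod 19 = 9
  9^2 mod 19 = (9 * 9) mod 19 = 5
  9^3 mod 19 = (5 * 9) mod 19 = 7
  9^4 mod 19 = (7 * 9) mod 19 = 6
  9^5 mod 19 = (6 * 9) mod 19 = 16
  9^6 mod 19 = (16 * 9) mod 19 = 11
  9^7 mod 19 = (11 * 9) mod 19 = 4
  9^8 mod 19 = (4 * 9) mod 19 = 17
  9^9 mod 19 = (17 * 9) mod 19 = 1
  9^10 mod 19 = (1 * 9) mod 19 = 9
  9^11 mod 19 = (9 * 9) mod 19 = 5
Step 2: Result = 5.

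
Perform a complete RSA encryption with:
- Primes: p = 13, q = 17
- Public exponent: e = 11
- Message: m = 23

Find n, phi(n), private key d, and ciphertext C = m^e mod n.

Step 1: n = 13 * 17 = 221.
Step 2: phi(n) = (13-1)(17-1) = 12 * 16 = 192.
Step 3: Find d = 11^(-1) mod 192 = 35.
  Verify: 11 * 35 = 385 = 1 (mod 192).
Step 4: C = 23^11 mod 221 = 56.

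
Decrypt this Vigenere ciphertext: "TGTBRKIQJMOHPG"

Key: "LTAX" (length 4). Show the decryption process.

Step 1: Key 'LTAX' has length 4. Extended key: LTAXLTAXLTAXLT
Step 2: Decrypt each position:
  T(19) - L(11) = 8 = I
  G(6) - T(19) = 13 = N
  T(19) - A(0) = 19 = T
  B(1) - X(23) = 4 = E
  R(17) - L(11) = 6 = G
  K(10) - T(19) = 17 = R
  I(8) - A(0) = 8 = I
  Q(16) - X(23) = 19 = T
  J(9) - L(11) = 24 = Y
  M(12) - T(19) = 19 = T
  O(14) - A(0) = 14 = O
  H(7) - X(23) = 10 = K
  P(15) - L(11) = 4 = E
  G(6) - T(19) = 13 = N
Plaintext: INTEGRITYTOKEN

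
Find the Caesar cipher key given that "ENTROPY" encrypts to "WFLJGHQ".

Step 1: Compare first letters: E (position 4) -> W (position 22).
Step 2: Shift = (22 - 4) mod 26 = 18.
The shift value is 18.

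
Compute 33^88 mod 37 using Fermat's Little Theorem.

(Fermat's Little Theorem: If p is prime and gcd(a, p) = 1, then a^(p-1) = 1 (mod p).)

Step 1: Since 37 is prime, by Fermat's Little Theorem: 33^36 = 1 (mod 37).
Step 2: Reduce exponent: 88 mod 36 = 16.
Step 3: So 33^88 = 33^16 (mod 37).
Step 4: 33^16 mod 37 = 7.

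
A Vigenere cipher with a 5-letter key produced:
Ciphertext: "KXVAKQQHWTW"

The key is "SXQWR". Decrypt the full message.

Step 1: Key 'SXQWR' has length 5. Extended key: SXQWRSXQWRS
Step 2: Decrypt each position:
  K(10) - S(18) = 18 = S
  X(23) - X(23) = 0 = A
  V(21) - Q(16) = 5 = F
  A(0) - W(22) = 4 = E
  K(10) - R(17) = 19 = T
  Q(16) - S(18) = 24 = Y
  Q(16) - X(23) = 19 = T
  H(7) - Q(16) = 17 = R
  W(22) - W(22) = 0 = A
  T(19) - R(17) = 2 = C
  W(22) - S(18) = 4 = E
Plaintext: SAFETYTRACE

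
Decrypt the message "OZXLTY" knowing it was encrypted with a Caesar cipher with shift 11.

Step 1: Reverse the shift by subtracting 11 from each letter position.
  O (position 14) -> position (14-11) mod 26 = 3 -> D
  Z (position 25) -> position (25-11) mod 26 = 14 -> O
  X (position 23) -> position (23-11) mod 26 = 12 -> M
  L (position 11) -> position (11-11) mod 26 = 0 -> A
  T (position 19) -> position (19-11) mod 26 = 8 -> I
  Y (position 24) -> position (24-11) mod 26 = 13 -> N
Decrypted message: DOMAIN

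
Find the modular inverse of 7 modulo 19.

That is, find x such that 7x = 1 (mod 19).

Step 1: We need x such that 7 * x = 1 (mod 19).
Step 2: Using the extended Euclidean algorithm or trial:
  7 * 11 = 77 = 4 * 19 + 1.
Step 3: Since 77 mod 19 = 1, the inverse is x = 11.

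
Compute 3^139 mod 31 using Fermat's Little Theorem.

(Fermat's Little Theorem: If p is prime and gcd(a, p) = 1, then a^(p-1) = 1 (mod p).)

Step 1: Since 31 is prime, by Fermat's Little Theorem: 3^30 = 1 (mod 31).
Step 2: Reduce exponent: 139 mod 30 = 19.
Step 3: So 3^139 = 3^19 (mod 31).
Step 4: 3^19 mod 31 = 12.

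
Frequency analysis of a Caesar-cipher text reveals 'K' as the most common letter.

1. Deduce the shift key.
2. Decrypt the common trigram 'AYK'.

Step 1: In English, 'E' is the most frequent letter (12.7%).
Step 2: The most frequent ciphertext letter is 'K' (position 10).
Step 3: Shift = (10 - 4) mod 26 = 6.
Step 4: Decrypt 'AYK' by shifting back 6:
  A -> U
  Y -> S
  K -> E
Step 5: 'AYK' decrypts to 'USE'.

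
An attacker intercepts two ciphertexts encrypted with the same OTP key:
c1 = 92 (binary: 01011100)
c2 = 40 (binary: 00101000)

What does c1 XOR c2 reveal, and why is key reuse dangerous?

Step 1: c1 XOR c2 = (m1 XOR k) XOR (m2 XOR k).
Step 2: By XOR associativity/commutativity: = m1 XOR m2 XOR k XOR k = m1 XOR m2.
Step 3: 01011100 XOR 00101000 = 01110100 = 116.
Step 4: The key cancels out! An attacker learns m1 XOR m2 = 116, revealing the relationship between plaintexts.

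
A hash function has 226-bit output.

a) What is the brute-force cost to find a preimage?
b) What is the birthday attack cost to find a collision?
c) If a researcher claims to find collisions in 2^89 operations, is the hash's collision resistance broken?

Step 1: Preimage resistance requires brute-force of 2^226 operations.
Step 2: Collision resistance (birthday bound) = 2^(226/2) = 2^113.
Step 3: The claimed attack costs 2^89 operations.
Step 4: Since 2^89 < 2^113, the claimed attack beats the generic birthday bound, so collision resistance is broken.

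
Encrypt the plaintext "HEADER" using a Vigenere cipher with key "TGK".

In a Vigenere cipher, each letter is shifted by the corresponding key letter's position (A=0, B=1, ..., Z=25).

Step 1: Repeat key to match plaintext length:
  Plaintext: HEADER
  Key:       TGKTGK
Step 2: Encrypt each letter:
  H(7) + T(19) = (7+19) mod 26 = 0 = A
  E(4) + G(6) = (4+6) mod 26 = 10 = K
  A(0) + K(10) = (0+10) mod 26 = 10 = K
  D(3) + T(19) = (3+19) mod 26 = 22 = W
  E(4) + G(6) = (4+6) mod 26 = 10 = K
  R(17) + K(10) = (17+10) mod 26 = 1 = B
Ciphertext: AKKWKB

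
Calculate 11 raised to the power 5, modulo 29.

Step 1: Compute 11^5 mod 29 step by step, reducing modulo 29 at each step.
  11^1 mod 29 = 11
  11^2 mod 29 = (11 * 11) mod 29 = 5
  11^3 mod 29 = (5 * 11) mod 29 = 26
  11^4 mod 29 = (26 * 11) mod 29 = 25
  11^5 mod 29 = (25 * 11) mod 29 = 14
Step 2: Result = 14.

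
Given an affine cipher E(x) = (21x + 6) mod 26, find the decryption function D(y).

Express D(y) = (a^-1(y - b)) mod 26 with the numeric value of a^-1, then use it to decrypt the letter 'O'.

Step 1: Find a^-1, the modular inverse of 21 mod 26.
Step 2: We need 21 * a^-1 = 1 (mod 26).
Step 3: 21 * 5 = 105 = 4 * 26 + 1, so a^-1 = 5.
Step 4: D(y) = 5(y - 6) mod 26.
Step 5: Apply to 'O' (y = 14): D(14) = 5 * (14 - 6) mod 26 = 5 * 8 mod 26 = 14 -> 'O'.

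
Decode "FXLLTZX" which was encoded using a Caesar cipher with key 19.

Step 1: Reverse the shift by subtracting 19 from each letter position.
  F (position 5) -> position (5-19) mod 26 = 12 -> M
  X (position 23) -> position (23-19) mod 26 = 4 -> E
  L (position 11) -> position (11-19) mod 26 = 18 -> S
  L (position 11) -> position (11-19) mod 26 = 18 -> S
  T (position 19) -> position (19-19) mod 26 = 0 -> A
  Z (position 25) -> position (25-19) mod 26 = 6 -> G
  X (position 23) -> position (23-19) mod 26 = 4 -> E
Decrypted message: MESSAGE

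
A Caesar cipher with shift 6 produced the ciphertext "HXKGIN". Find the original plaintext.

Step 1: Reverse the shift by subtracting 6 from each letter position.
  H (position 7) -> position (7-6) mod 26 = 1 -> B
  X (position 23) -> position (23-6) mod 26 = 17 -> R
  K (position 10) -> position (10-6) mod 26 = 4 -> E
  G (position 6) -> position (6-6) mod 26 = 0 -> A
  I (position 8) -> position (8-6) mod 26 = 2 -> C
  N (position 13) -> position (13-6) mod 26 = 7 -> H
Decrypted message: BREACH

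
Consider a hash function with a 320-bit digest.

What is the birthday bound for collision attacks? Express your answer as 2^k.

Step 1: The birthday paradox gives collision probability ~50% after sqrt(2^n) = 2^(n/2) hashes.
Step 2: For 320-bit output: 2^(320/2) = 2^160.
Step 3: Approximately 2^160 hash computations needed.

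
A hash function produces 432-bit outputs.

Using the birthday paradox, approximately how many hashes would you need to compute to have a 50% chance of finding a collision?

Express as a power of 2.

Step 1: The birthday paradox gives collision probability ~50% after sqrt(2^n) = 2^(n/2) hashes.
Step 2: For 432-bit output: 2^(432/2) = 2^216.
Step 3: Approximately 2^216 hash computations needed.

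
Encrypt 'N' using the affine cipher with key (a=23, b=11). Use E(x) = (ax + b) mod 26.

Step 1: Convert 'N' to number: x = 13.
Step 2: E(13) = (23 * 13 + 11) mod 26 = 310 mod 26 = 24.
Step 3: Convert 24 back to letter: Y.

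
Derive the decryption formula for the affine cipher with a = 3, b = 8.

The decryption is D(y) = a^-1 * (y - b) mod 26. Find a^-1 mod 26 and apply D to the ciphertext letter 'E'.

Step 1: Find a^-1, the modular inverse of 3 mod 26.
Step 2: We need 3 * a^-1 = 1 (mod 26).
Step 3: 3 * 9 = 27 = 1 * 26 + 1, so a^-1 = 9.
Step 4: D(y) = 9(y - 8) mod 26.
Step 5: Apply to 'E' (y = 4): D(4) = 9 * (4 - 8) mod 26 = 9 * -4 mod 26 = 16 -> 'Q'.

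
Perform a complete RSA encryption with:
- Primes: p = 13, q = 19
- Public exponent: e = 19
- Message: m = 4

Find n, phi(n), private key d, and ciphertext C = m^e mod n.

Step 1: n = 13 * 19 = 247.
Step 2: phi(n) = (13-1)(19-1) = 12 * 18 = 216.
Step 3: Find d = 19^(-1) mod 216 = 91.
  Verify: 19 * 91 = 1729 = 1 (mod 216).
Step 4: C = 4^19 mod 247 = 4.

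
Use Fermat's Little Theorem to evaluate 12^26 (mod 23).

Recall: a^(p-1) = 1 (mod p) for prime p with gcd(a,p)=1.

Step 1: Since 23 is prime, by Fermat's Little Theorem: 12^22 = 1 (mod 23).
Step 2: Reduce exponent: 26 mod 22 = 4.
Step 3: So 12^26 = 12^4 (mod 23).
Step 4: 12^4 mod 23 = 13.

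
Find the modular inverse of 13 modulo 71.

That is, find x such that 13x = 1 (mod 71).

Step 1: We need x such that 13 * x = 1 (mod 71).
Step 2: Using the extended Euclidean algorithm or trial:
  13 * 11 = 143 = 2 * 71 + 1.
Step 3: Since 143 mod 71 = 1, the inverse is x = 11.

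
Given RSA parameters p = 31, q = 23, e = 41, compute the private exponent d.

Step 1: n = 31 * 23 = 713.
Step 2: phi(n) = 30 * 22 = 660.
Step 3: Find d such that 41 * d = 1 (mod 660).
Step 4: d = 41^(-1) mod 660 = 161.
Verification: 41 * 161 = 6601 = 10 * 660 + 1.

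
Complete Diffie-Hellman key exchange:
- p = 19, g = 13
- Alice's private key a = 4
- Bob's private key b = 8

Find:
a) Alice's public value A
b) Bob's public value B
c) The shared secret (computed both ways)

Step 1: A = g^a mod p = 13^4 mod 19 = 4.
Step 2: B = g^b mod p = 13^8 mod 19 = 16.
Step 3: Alice computes s = B^a mod p = 16^4 mod 19 = 5.
Step 4: Bob computes s = A^b mod p = 4^8 mod 19 = 5.
Both sides agree: shared secret = 5.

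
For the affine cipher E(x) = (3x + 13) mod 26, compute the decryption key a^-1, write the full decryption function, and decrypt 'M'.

Step 1: Find a^-1, the modular inverse of 3 mod 26.
Step 2: We need 3 * a^-1 = 1 (mod 26).
Step 3: 3 * 9 = 27 = 1 * 26 + 1, so a^-1 = 9.
Step 4: D(y) = 9(y - 13) mod 26.
Step 5: Apply to 'M' (y = 12): D(12) = 9 * (12 - 13) mod 26 = 9 * -1 mod 26 = 17 -> 'R'.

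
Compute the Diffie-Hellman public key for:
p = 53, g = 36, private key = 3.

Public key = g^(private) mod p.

Step 1: A = g^a mod p = 36^3 mod 53.
  36^1 mod 53 = 36
  36^2 mod 53 = (36 * 36) mod 53 = 24
  36^3 mod 53 = (24 * 36) mod 53 = 16
Result: A = 16.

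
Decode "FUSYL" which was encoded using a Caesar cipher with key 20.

Step 1: Reverse the shift by subtracting 20 from each letter position.
  F (position 5) -> position (5-20) mod 26 = 11 -> L
  U (position 20) -> position (20-20) mod 26 = 0 -> A
  S (position 18) -> position (18-20) mod 26 = 24 -> Y
  Y (position 24) -> position (24-20) mod 26 = 4 -> E
  L (position 11) -> position (11-20) mod 26 = 17 -> R
Decrypted message: LAYER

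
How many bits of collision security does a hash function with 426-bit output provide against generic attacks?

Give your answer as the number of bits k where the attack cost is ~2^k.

Step 1: The hash has a 426-bit output.
Step 2: Collision resistance means it should be infeasible to find any x != y with h(x) = h(y).
By the birthday bound, a generic collision search succeeds after about sqrt(2^426) = 2^(426/2) = 2^213 evaluations.
Step 3: Security level = 213 bits.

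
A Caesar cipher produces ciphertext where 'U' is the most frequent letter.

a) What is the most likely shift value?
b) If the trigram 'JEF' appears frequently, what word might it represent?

Step 1: In English, 'E' is the most frequent letter (12.7%).
Step 2: The most frequent ciphertext letter is 'U' (position 20).
Step 3: Shift = (20 - 4) mod 26 = 16.
Step 4: Decrypt 'JEF' by shifting back 16:
  J -> T
  E -> O
  F -> P
Step 5: 'JEF' decrypts to 'TOP'.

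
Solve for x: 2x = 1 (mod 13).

Step 1: We need x such that 2 * x = 1 (mod 13).
Step 2: Using the extended Euclidean algorithm or trial:
  2 * 7 = 14 = 1 * 13 + 1.
Step 3: Since 14 mod 13 = 1, the inverse is x = 7.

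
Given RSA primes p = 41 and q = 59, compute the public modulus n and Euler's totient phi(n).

Step 1: n = p * q = 41 * 59 = 2419.
Step 2: phi(n) = (p-1)(q-1) = 40 * 58 = 2320.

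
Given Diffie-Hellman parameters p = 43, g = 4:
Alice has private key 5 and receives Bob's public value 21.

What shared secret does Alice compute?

Step 1: s = B^a mod p = 21^5 mod 43.
  21^1 mod 43 = 21
  21^2 mod 43 = (21 * 21) mod 43 = 11
  21^3 mod 43 = (11 * 21) mod 43 = 16
  21^4 mod 43 = (16 * 21) mod 43 = 35
  21^5 mod 43 = (35 * 21) mod 43 = 4
Result: shared secret = 4.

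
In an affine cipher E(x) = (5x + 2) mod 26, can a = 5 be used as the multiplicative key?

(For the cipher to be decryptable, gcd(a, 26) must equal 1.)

Step 1: Compute gcd(5, 26).
Step 2: gcd(5, 26) = 1.
Since gcd = 1, 5 is coprime with 26, so it is a valid key.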